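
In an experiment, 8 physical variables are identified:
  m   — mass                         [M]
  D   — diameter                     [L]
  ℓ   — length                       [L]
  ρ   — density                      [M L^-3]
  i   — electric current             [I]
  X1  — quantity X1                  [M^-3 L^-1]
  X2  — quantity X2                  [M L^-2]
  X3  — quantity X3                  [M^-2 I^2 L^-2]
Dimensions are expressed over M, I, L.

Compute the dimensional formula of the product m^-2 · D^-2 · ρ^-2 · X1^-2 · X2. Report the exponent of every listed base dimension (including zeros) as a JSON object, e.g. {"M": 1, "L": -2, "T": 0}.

{"M": 3, "I": 0, "L": 4}

Dimensional matrix (M×I×L by m×D×ℓ×ρ×i×X1×X2×X3):
  M: [ 1  0  0  1  0 -3  1 -2]
  I: [ 0  0  0  0  1  0  0  2]
  L: [ 0  1  1 -3  0 -1 -2 -2]
  [M]: (-2)·1+(-2)·0+(-2)·1+(-2)·-3+(1)·1 = 3
  [I]: (-2)·0+(-2)·0+(-2)·0+(-2)·0+(1)·0 = 0
  [L]: (-2)·0+(-2)·1+(-2)·-3+(-2)·-1+(1)·-2 = 4
⇒ M^3 L^4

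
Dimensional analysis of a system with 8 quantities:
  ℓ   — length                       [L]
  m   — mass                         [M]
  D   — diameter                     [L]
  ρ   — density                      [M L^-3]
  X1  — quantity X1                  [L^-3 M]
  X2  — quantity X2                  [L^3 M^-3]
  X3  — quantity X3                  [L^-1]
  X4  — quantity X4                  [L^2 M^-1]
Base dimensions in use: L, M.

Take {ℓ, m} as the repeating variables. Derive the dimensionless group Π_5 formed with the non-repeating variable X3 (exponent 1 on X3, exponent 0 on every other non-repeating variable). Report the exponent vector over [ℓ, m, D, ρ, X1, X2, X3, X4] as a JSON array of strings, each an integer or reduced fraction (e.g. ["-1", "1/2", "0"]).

Exponent matrix [L,M] × [ℓ,m,D,ρ,X1,X2,X3,X4]:
  L: [ 1  0  1 -3 -3  3 -1  2]
  M: [ 0  1  0  1  1 -3  0 -1]
RREF → pivots at {ℓ,m} ⇒ r = 2
Pivot set = {ℓ,m}, free = {D,ρ,X1,X2,X3,X4}
RREF:
  r0: [   1    0    1   -3   -3    3   -1    2]
  r1: [   0    1    0    1    1   -3    0   -1]
Fix exponent of X3 at 1, D at 0, ρ at 0, X1 at 0, X2 at 0, X4 at 0; solve each RREF row for its pivot's exponent:
  r0: exp(ℓ) + (-1)·1 = 0 ⇒ exp(ℓ) = 1
  r1: exp(m) + (0)·1 = 0 ⇒ exp(m) = 0
Π_5 = ℓ · X3

["1", "0", "0", "0", "0", "0", "1", "0"]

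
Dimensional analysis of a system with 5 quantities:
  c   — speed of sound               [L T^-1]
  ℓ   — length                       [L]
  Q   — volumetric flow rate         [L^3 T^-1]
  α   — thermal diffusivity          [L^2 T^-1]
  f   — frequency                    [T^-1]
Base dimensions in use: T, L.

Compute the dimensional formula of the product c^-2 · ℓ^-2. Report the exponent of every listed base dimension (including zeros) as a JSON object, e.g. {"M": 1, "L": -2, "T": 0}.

{"T": 2, "L": -4}

Write exponents as rows T,L / cols c,ℓ,Q,α,f:
  T: [-1  0 -1 -1 -1]
  L: [ 1  1  3  2  0]
  [T]: (-2)·-1+(-2)·0 = 2
  [L]: (-2)·1+(-2)·1 = -4
⇒ T^2 L^-4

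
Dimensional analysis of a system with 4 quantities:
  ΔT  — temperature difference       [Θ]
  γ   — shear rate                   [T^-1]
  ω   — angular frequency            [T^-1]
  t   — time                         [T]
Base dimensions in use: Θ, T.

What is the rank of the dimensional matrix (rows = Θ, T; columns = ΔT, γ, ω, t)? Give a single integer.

2

Write exponents as rows Θ,T / cols ΔT,γ,ω,t:
  Θ: [ 1  0  0  0]
  T: [ 0 -1 -1  1]
Row reduction gives pivot columns ΔT,γ; rank = 2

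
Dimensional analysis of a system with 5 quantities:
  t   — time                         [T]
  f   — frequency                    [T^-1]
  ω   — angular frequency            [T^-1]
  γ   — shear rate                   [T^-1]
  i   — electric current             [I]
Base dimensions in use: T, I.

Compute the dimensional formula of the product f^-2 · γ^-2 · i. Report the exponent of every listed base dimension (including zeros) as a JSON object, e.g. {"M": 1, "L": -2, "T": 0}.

Exponent matrix [T,I] × [t,f,ω,γ,i]:
  T: [ 1 -1 -1 -1  0]
  I: [ 0  0  0  0  1]
  [T]: (-2)·-1+(-2)·-1+(1)·0 = 4
  [I]: (-2)·0+(-2)·0+(1)·1 = 1
⇒ T^4 I

{"T": 4, "I": 1}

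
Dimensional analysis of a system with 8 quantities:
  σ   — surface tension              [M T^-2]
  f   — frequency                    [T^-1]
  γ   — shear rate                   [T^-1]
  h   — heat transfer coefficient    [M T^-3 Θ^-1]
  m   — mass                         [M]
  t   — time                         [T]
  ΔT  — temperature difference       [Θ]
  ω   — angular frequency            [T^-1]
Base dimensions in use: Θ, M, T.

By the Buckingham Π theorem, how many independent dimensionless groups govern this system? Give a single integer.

5

Dimensional matrix (Θ×M×T by σ×f×γ×h×m×t×ΔT×ω):
  Θ: [ 0  0  0 -1  0  0  1  0]
  M: [ 1  0  0  1  1  0  0  0]
  T: [-2 -1 -1 -3  0  1  0 -1]
Row reduction gives pivot columns σ,f,h; rank = 3
n=8, r=3 ⇒ 5 dimensionless groups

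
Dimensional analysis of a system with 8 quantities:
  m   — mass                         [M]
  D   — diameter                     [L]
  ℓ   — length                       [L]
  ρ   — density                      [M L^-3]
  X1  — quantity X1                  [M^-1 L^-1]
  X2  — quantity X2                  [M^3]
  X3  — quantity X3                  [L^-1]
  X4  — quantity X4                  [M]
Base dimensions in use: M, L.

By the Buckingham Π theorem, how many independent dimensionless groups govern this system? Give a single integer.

6

Dimensional matrix (M×L by m×D×ℓ×ρ×X1×X2×X3×X4):
  M: [ 1  0  0  1 -1  3  0  1]
  L: [ 0  1  1 -3 -1  0 -1  0]
RREF → pivots at {m,D} ⇒ r = 2
n=8, r=2 ⇒ 6 dimensionless groups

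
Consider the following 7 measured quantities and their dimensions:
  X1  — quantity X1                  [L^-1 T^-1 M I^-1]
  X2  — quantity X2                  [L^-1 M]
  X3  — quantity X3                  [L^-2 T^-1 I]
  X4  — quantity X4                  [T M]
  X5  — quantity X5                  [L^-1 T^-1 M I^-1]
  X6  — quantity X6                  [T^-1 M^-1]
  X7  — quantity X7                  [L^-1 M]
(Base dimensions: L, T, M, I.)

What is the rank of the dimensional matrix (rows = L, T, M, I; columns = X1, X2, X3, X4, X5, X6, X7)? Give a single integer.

Exponent matrix [L,T,M,I] × [X1,X2,X3,X4,X5,X6,X7]:
  L: [-1 -1 -2  0 -1  0 -1]
  T: [-1  0 -1  1 -1 -1  0]
  M: [ 1  1  0  1  1 -1  1]
  I: [-1  0  1  0 -1  0  0]
Row reduction gives pivot columns X1,X2,X3; rank = 3

3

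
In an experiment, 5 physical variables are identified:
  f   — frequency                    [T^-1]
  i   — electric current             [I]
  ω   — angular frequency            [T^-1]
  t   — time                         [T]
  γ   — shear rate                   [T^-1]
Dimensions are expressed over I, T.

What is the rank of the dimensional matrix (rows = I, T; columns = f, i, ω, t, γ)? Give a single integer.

Dimensional matrix (I×T by f×i×ω×t×γ):
  I: [ 0  1  0  0  0]
  T: [-1  0 -1  1 -1]
Row reduction gives pivot columns f,i; rank = 2

2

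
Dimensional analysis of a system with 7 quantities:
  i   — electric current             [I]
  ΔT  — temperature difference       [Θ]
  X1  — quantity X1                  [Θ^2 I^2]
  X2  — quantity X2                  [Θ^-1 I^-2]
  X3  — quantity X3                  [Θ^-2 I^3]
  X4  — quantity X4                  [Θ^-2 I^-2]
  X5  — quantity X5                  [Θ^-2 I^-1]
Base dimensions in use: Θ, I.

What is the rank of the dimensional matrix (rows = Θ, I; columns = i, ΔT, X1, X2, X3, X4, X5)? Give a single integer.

2

Write exponents as rows Θ,I / cols i,ΔT,X1,X2,X3,X4,X5:
  Θ: [ 0  1  2 -1 -2 -2 -2]
  I: [ 1  0  2 -2  3 -2 -1]
Echelon form has 2 nonzero rows (pivots: i,ΔT)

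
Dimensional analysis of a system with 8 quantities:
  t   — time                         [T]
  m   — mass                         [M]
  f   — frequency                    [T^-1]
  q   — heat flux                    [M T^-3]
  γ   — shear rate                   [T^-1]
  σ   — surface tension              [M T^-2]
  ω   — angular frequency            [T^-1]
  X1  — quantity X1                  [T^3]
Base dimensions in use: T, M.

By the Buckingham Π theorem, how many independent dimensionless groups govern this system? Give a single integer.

6

Exponent matrix [T,M] × [t,m,f,q,γ,σ,ω,X1]:
  T: [ 1  0 -1 -3 -1 -2 -1  3]
  M: [ 0  1  0  1  0  1  0  0]
RREF → pivots at {t,m} ⇒ r = 2
Π count = n − r = 8 − 2 = 6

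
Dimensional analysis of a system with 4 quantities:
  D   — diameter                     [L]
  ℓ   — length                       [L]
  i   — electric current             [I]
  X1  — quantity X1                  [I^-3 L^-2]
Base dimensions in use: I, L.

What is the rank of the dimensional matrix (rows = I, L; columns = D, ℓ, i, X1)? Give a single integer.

2

Exponent matrix [I,L] × [D,ℓ,i,X1]:
  I: [ 0  0  1 -3]
  L: [ 1  1  0 -2]
Row reduction gives pivot columns D,i; rank = 2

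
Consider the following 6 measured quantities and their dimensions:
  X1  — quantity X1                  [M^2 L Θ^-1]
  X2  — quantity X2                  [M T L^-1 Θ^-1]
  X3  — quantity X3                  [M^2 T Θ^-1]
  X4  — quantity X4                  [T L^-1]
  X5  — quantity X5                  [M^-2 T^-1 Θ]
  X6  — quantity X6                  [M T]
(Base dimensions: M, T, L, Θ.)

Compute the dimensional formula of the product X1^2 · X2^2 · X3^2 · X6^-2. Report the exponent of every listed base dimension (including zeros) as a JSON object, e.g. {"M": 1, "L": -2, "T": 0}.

Write exponents as rows M,T,L,Θ / cols X1,X2,X3,X4,X5,X6:
  M: [ 2  1  2  0 -2  1]
  T: [ 0  1  1  1 -1  1]
  L: [ 1 -1  0 -1  0  0]
  Θ: [-1 -1 -1  0  1  0]
  [M]: (2)·2+(2)·1+(2)·2+(-2)·1 = 8
  [T]: (2)·0+(2)·1+(2)·1+(-2)·1 = 2
  [L]: (2)·1+(2)·-1+(2)·0+(-2)·0 = 0
  [Θ]: (2)·-1+(2)·-1+(2)·-1+(-2)·0 = -6
⇒ M^8 T^2 Θ^-6

{"M": 8, "T": 2, "L": 0, "Θ": -6}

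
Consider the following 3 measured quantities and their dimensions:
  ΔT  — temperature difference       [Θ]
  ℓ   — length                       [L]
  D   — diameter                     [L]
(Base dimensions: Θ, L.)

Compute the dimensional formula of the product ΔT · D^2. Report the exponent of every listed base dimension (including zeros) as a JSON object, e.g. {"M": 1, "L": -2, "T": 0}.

Dimensional matrix (Θ×L by ΔT×ℓ×D):
  Θ: [ 1  0  0]
  L: [ 0  1  1]
  [Θ]: (1)·1+(2)·0 = 1
  [L]: (1)·0+(2)·1 = 2
⇒ Θ L^2

{"Θ": 1, "L": 2}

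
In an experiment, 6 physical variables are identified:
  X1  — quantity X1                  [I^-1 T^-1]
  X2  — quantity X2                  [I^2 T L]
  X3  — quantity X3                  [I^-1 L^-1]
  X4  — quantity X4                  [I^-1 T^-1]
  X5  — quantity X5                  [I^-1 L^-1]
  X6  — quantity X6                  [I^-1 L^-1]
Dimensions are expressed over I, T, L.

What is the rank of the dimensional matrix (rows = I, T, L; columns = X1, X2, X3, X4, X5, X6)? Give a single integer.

Dimensional matrix (I×T×L by X1×X2×X3×X4×X5×X6):
  I: [-1  2 -1 -1 -1 -1]
  T: [-1  1  0 -1  0  0]
  L: [ 0  1 -1  0 -1 -1]
Echelon form has 2 nonzero rows (pivots: X1,X2)

2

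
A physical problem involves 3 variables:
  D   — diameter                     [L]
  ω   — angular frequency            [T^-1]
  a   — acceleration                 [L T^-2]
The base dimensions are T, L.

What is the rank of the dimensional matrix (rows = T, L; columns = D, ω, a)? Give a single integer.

2

Write exponents as rows T,L / cols D,ω,a:
  T: [ 0 -1 -2]
  L: [ 1  0  1]
Row reduction gives pivot columns D,ω; rank = 2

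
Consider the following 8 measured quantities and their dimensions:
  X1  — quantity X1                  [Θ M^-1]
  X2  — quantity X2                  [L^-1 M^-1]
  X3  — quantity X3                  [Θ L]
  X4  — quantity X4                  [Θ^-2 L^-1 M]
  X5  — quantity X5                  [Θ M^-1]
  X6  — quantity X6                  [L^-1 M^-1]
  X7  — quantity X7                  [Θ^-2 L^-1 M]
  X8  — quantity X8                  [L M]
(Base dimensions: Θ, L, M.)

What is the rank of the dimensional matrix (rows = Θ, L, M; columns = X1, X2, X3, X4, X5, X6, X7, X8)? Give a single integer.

Write exponents as rows Θ,L,M / cols X1,X2,X3,X4,X5,X6,X7,X8:
  Θ: [ 1  0  1 -2  1  0 -2  0]
  L: [ 0 -1  1 -1  0 -1 -1  1]
  M: [-1 -1  0  1 -1 -1  1  1]
Echelon form has 2 nonzero rows (pivots: X1,X2)

2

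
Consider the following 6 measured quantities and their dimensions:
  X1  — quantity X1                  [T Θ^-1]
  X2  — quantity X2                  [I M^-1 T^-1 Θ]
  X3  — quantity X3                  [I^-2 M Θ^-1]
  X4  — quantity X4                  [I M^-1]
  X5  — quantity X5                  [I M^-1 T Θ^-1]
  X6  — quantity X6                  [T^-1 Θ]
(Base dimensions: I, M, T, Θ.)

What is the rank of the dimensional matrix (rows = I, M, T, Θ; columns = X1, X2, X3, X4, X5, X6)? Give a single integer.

Dimensional matrix (I×M×T×Θ by X1×X2×X3×X4×X5×X6):
  I: [ 0  1 -2  1  1  0]
  M: [ 0 -1  1 -1 -1  0]
  T: [ 1 -1  0  0  1 -1]
  Θ: [-1  1 -1  0 -1  1]
Row reduction gives pivot columns X1,X2,X3; rank = 3

3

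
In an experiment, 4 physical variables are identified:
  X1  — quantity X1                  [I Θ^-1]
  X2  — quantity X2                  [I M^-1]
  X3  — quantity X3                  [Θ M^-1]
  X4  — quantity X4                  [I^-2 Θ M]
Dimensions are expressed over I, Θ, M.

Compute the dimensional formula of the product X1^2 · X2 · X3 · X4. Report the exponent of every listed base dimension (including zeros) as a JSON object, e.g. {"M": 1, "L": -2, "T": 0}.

{"I": 1, "Θ": 0, "M": -1}

Write exponents as rows I,Θ,M / cols X1,X2,X3,X4:
  I: [ 1  1  0 -2]
  Θ: [-1  0  1  1]
  M: [ 0 -1 -1  1]
  [I]: (2)·1+(1)·1+(1)·0+(1)·-2 = 1
  [Θ]: (2)·-1+(1)·0+(1)·1+(1)·1 = 0
  [M]: (2)·0+(1)·-1+(1)·-1+(1)·1 = -1
⇒ I M^-1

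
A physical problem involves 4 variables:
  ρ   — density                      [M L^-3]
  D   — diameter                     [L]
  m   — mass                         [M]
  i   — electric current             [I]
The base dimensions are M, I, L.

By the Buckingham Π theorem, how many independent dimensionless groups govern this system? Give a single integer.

1

Exponent matrix [M,I,L] × [ρ,D,m,i]:
  M: [ 1  0  1  0]
  I: [ 0  0  0  1]
  L: [-3  1  0  0]
Echelon form has 3 nonzero rows (pivots: ρ,D,i)
4 vars − rank 3 = 1 Π group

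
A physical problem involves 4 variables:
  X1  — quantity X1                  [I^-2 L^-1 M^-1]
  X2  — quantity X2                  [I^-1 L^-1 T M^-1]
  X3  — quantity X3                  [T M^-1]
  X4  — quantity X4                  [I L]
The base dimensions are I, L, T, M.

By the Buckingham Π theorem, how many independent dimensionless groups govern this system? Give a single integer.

Dimensional matrix (I×L×T×M by X1×X2×X3×X4):
  I: [-2 -1  0  1]
  L: [-1 -1  0  1]
  T: [ 0  1  1  0]
  M: [-1 -1 -1  0]
Echelon form has 3 nonzero rows (pivots: X1,X2,X3)
Π count = n − r = 4 − 3 = 1

1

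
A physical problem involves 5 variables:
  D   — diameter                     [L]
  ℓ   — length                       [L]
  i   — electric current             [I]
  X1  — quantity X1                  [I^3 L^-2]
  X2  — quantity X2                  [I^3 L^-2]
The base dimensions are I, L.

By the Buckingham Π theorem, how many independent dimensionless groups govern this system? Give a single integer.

Exponent matrix [I,L] × [D,ℓ,i,X1,X2]:
  I: [ 0  0  1  3  3]
  L: [ 1  1  0 -2 -2]
Row reduction gives pivot columns D,i; rank = 2
Π count = n − r = 5 − 2 = 3

3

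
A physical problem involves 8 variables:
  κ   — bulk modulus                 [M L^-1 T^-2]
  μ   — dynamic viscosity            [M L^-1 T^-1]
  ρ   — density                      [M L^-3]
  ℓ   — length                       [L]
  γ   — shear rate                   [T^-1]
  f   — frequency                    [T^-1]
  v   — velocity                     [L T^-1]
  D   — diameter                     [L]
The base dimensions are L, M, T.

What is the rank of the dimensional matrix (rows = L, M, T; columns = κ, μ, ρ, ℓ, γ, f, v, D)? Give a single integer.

3

Exponent matrix [L,M,T] × [κ,μ,ρ,ℓ,γ,f,v,D]:
  L: [-1 -1 -3  1  0  0  1  1]
  M: [ 1  1  1  0  0  0  0  0]
  T: [-2 -1  0  0 -1 -1 -1  0]
Row reduction gives pivot columns κ,μ,ρ; rank = 3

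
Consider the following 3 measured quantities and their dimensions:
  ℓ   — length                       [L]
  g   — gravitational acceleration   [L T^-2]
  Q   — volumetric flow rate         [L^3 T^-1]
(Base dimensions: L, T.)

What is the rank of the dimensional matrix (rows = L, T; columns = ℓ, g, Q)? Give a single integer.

Exponent matrix [L,T] × [ℓ,g,Q]:
  L: [ 1  1  3]
  T: [ 0 -2 -1]
Echelon form has 2 nonzero rows (pivots: ℓ,g)

2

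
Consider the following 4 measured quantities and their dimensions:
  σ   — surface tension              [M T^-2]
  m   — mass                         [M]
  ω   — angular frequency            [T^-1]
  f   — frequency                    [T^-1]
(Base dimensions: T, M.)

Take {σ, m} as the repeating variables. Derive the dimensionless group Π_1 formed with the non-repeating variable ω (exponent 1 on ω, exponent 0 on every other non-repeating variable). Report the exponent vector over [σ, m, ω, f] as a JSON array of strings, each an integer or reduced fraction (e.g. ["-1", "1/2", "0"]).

["-1/2", "1/2", "1", "0"]

Write exponents as rows T,M / cols σ,m,ω,f:
  T: [-2  0 -1 -1]
  M: [ 1  1  0  0]
Echelon form has 2 nonzero rows (pivots: σ,m)
Repeat: σ,m; free: ω,f
RREF:
  r0: [   1    0  1/2  1/2]
  r1: [   0    1 -1/2 -1/2]
Fix exponent of ω at 1, f at 0; solve each RREF row for its pivot's exponent:
  r0: exp(σ) + (1/2)·1 = 0 ⇒ exp(σ) = -1/2
  r1: exp(m) + (-1/2)·1 = 0 ⇒ exp(m) = 1/2
Π_1 = σ^(-1/2) · m^(1/2) · ω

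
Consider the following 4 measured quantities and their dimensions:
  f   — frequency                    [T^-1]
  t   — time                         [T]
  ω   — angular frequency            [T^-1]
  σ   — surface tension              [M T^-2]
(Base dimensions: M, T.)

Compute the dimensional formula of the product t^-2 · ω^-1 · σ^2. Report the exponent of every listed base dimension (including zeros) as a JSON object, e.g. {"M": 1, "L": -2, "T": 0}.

Write exponents as rows M,T / cols f,t,ω,σ:
  M: [ 0  0  0  1]
  T: [-1  1 -1 -2]
  [M]: (-2)·0+(-1)·0+(2)·1 = 2
  [T]: (-2)·1+(-1)·-1+(2)·-2 = -5
⇒ M^2 T^-5

{"M": 2, "T": -5}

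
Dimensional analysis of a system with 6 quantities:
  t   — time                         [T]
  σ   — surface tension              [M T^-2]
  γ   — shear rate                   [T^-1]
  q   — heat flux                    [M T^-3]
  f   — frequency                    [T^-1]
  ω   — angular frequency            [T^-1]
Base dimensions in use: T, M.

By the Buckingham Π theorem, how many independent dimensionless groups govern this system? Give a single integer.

4

Dimensional matrix (T×M by t×σ×γ×q×f×ω):
  T: [ 1 -2 -1 -3 -1 -1]
  M: [ 0  1  0  1  0  0]
Row reduction gives pivot columns t,σ; rank = 2
Π count = n − r = 6 − 2 = 4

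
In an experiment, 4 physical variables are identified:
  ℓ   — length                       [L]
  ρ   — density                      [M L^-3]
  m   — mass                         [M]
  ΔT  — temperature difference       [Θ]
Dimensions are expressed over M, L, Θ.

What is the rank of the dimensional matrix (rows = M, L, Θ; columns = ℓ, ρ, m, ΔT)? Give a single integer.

3

Dimensional matrix (M×L×Θ by ℓ×ρ×m×ΔT):
  M: [ 0  1  1  0]
  L: [ 1 -3  0  0]
  Θ: [ 0  0  0  1]
Row reduction gives pivot columns ℓ,ρ,ΔT; rank = 3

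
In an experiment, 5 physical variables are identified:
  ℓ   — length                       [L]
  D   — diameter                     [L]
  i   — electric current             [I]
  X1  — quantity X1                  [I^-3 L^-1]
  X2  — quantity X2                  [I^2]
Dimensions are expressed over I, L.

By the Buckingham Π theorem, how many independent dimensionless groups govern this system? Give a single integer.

Exponent matrix [I,L] × [ℓ,D,i,X1,X2]:
  I: [ 0  0  1 -3  2]
  L: [ 1  1  0 -1  0]
Echelon form has 2 nonzero rows (pivots: ℓ,i)
5 vars − rank 2 = 3 Π groups

3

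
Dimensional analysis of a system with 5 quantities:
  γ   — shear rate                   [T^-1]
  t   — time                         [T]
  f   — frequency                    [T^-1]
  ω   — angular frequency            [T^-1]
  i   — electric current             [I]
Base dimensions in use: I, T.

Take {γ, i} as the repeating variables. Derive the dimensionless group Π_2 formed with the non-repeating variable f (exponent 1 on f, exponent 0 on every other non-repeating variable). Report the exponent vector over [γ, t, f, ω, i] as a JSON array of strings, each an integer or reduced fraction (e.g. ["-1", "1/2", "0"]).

Dimensional matrix (I×T by γ×t×f×ω×i):
  I: [ 0  0  0  0  1]
  T: [-1  1 -1 -1  0]
Echelon form has 2 nonzero rows (pivots: γ,i)
Pivot set = {γ,i}, free = {t,f,ω}
RREF:
  r0: [   1   -1    1    1    0]
  r1: [   0    0    0    0    1]
Fix exponent of f at 1, t at 0, ω at 0; solve each RREF row for its pivot's exponent:
  r0: exp(γ) + (1)·1 = 0 ⇒ exp(γ) = -1
  r1: exp(i) + (0)·1 = 0 ⇒ exp(i) = 0
Π_2 = γ^-1 · f

["-1", "0", "1", "0", "0"]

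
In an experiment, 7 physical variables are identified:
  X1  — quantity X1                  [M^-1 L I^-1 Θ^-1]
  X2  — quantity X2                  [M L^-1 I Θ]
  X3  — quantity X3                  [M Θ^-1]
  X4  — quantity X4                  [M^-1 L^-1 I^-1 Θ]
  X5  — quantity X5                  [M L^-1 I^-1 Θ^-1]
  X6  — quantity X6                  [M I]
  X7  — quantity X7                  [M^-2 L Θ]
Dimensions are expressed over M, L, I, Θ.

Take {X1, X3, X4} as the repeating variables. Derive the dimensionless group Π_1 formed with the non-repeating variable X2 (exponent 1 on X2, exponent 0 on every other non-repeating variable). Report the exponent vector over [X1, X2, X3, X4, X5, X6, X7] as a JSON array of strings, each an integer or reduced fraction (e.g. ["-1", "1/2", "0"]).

["1", "1", "0", "0", "0", "0", "0"]

Write exponents as rows M,L,I,Θ / cols X1,X2,X3,X4,X5,X6,X7:
  M: [-1  1  1 -1  1  1 -2]
  L: [ 1 -1  0 -1 -1  0  1]
  I: [-1  1  0 -1 -1  1  0]
  Θ: [-1  1 -1  1 -1  0  1]
Row reduction gives pivot columns X1,X3,X4; rank = 3
Pivot set = {X1,X3,X4}, free = {X2,X5,X6,X7}
RREF:
  r0: [   1   -1    0    0    0 -1/2  1/2]
  r1: [   0    0    1    0    2    0   -2]
  r2: [   0    0    0    1    1 -1/2 -1/2]
  r3: [   0    0    0    0    0    0    0]
Fix exponent of X2 at 1, X5 at 0, X6 at 0, X7 at 0; solve each RREF row for its pivot's exponent:
  r0: exp(X1) + (-1)·1 = 0 ⇒ exp(X1) = 1
  r1: exp(X3) + (0)·1 = 0 ⇒ exp(X3) = 0
  r2: exp(X4) + (0)·1 = 0 ⇒ exp(X4) = 0
Π_1 = X1 · X2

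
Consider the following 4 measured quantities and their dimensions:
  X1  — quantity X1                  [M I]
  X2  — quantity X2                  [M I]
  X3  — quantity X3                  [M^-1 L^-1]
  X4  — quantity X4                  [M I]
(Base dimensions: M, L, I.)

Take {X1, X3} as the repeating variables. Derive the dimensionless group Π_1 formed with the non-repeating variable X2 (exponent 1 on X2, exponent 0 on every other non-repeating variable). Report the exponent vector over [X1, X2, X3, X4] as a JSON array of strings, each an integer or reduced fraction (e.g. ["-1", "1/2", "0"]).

["-1", "1", "0", "0"]

Exponent matrix [M,L,I] × [X1,X2,X3,X4]:
  M: [ 1  1 -1  1]
  L: [ 0  0 -1  0]
  I: [ 1  1  0  1]
Echelon form has 2 nonzero rows (pivots: X1,X3)
Pivot set = {X1,X3}, free = {X2,X4}
RREF:
  r0: [   1    1    0    1]
  r1: [   0    0    1    0]
  r2: [   0    0    0    0]
Fix exponent of X2 at 1, X4 at 0; solve each RREF row for its pivot's exponent:
  r0: exp(X1) + (1)·1 = 0 ⇒ exp(X1) = -1
  r1: exp(X3) + (0)·1 = 0 ⇒ exp(X3) = 0
Π_1 = X1^-1 · X2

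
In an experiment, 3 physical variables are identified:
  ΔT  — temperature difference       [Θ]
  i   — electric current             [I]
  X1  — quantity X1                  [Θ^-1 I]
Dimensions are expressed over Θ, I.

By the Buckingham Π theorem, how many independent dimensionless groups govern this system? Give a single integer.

1

Write exponents as rows Θ,I / cols ΔT,i,X1:
  Θ: [ 1  0 -1]
  I: [ 0  1  1]
Echelon form has 2 nonzero rows (pivots: ΔT,i)
n=3, r=2 ⇒ 1 dimensionless group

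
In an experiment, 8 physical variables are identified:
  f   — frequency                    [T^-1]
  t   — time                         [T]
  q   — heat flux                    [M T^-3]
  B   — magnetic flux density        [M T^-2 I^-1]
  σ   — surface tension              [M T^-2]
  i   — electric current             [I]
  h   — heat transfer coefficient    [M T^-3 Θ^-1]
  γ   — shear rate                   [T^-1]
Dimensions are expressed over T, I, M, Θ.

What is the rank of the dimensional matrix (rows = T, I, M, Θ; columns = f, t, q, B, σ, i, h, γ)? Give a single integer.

4

Write exponents as rows T,I,M,Θ / cols f,t,q,B,σ,i,h,γ:
  T: [-1  1 -3 -2 -2  0 -3 -1]
  I: [ 0  0  0 -1  0  1  0  0]
  M: [ 0  0  1  1  1  0  1  0]
  Θ: [ 0  0  0  0  0  0 -1  0]
RREF → pivots at {f,q,B,h} ⇒ r = 4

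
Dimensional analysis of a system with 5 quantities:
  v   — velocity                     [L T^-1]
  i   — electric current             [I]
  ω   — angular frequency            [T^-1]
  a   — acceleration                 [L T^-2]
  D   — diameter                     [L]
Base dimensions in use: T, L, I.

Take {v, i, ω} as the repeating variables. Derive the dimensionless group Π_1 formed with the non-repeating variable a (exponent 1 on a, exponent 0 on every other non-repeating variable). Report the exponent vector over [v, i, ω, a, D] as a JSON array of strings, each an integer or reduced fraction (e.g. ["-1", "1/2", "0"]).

["-1", "0", "-1", "1", "0"]

Write exponents as rows T,L,I / cols v,i,ω,a,D:
  T: [-1  0 -1 -2  0]
  L: [ 1  0  0  1  1]
  I: [ 0  1  0  0  0]
Row reduction gives pivot columns v,i,ω; rank = 3
Pivot set = {v,i,ω}, free = {a,D}
RREF:
  r0: [   1    0    0    1    1]
  r1: [   0    1    0    0    0]
  r2: [   0    0    1    1   -1]
Fix exponent of a at 1, D at 0; solve each RREF row for its pivot's exponent:
  r0: exp(v) + (1)·1 = 0 ⇒ exp(v) = -1
  r1: exp(i) + (0)·1 = 0 ⇒ exp(i) = 0
  r2: exp(ω) + (1)·1 = 0 ⇒ exp(ω) = -1
Π_1 = v^-1 · ω^-1 · a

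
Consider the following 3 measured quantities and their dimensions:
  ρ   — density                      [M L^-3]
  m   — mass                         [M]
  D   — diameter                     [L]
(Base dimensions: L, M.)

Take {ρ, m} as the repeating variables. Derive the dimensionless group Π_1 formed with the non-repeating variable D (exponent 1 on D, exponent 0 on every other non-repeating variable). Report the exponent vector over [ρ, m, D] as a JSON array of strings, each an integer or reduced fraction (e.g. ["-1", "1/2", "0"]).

Exponent matrix [L,M] × [ρ,m,D]:
  L: [-3  0  1]
  M: [ 1  1  0]
Echelon form has 2 nonzero rows (pivots: ρ,m)
Pivot set = {ρ,m}, free = {D}
RREF:
  r0: [   1    0 -1/3]
  r1: [   0    1  1/3]
Fix exponent of D at 1; solve each RREF row for its pivot's exponent:
  r0: exp(ρ) + (-1/3)·1 = 0 ⇒ exp(ρ) = 1/3
  r1: exp(m) + (1/3)·1 = 0 ⇒ exp(m) = -1/3
Π_1 = ρ^(1/3) · m^(-1/3) · D

["1/3", "-1/3", "1"]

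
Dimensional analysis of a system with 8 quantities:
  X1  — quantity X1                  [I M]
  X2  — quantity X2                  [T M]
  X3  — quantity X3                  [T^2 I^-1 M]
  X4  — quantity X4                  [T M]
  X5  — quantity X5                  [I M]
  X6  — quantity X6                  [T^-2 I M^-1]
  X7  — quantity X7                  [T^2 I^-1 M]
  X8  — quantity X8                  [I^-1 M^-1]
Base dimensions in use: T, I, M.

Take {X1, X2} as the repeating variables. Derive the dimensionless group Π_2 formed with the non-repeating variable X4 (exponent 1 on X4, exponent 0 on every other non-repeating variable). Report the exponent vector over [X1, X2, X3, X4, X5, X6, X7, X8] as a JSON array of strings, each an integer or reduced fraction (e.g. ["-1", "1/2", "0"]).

Dimensional matrix (T×I×M by X1×X2×X3×X4×X5×X6×X7×X8):
  T: [ 0  1  2  1  0 -2  2  0]
  I: [ 1  0 -1  0  1  1 -1 -1]
  M: [ 1  1  1  1  1 -1  1 -1]
Echelon form has 2 nonzero rows (pivots: X1,X2)
Repeat: X1,X2; free: X3,X4,X5,X6,X7,X8
RREF:
  r0: [   1    0   -1    0    1    1   -1   -1]
  r1: [   0    1    2    1    0   -2    2    0]
  r2: [   0    0    0    0    0    0    0    0]
Fix exponent of X4 at 1, X3 at 0, X5 at 0, X6 at 0, X7 at 0, X8 at 0; solve each RREF row for its pivot's exponent:
  r0: exp(X1) + (0)·1 = 0 ⇒ exp(X1) = 0
  r1: exp(X2) + (1)·1 = 0 ⇒ exp(X2) = -1
Π_2 = X2^-1 · X4

["0", "-1", "0", "1", "0", "0", "0", "0"]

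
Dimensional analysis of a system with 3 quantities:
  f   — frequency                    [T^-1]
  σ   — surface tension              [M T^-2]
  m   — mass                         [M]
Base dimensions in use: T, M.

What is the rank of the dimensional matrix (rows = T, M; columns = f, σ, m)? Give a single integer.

2

Dimensional matrix (T×M by f×σ×m):
  T: [-1 -2  0]
  M: [ 0  1  1]
Echelon form has 2 nonzero rows (pivots: f,σ)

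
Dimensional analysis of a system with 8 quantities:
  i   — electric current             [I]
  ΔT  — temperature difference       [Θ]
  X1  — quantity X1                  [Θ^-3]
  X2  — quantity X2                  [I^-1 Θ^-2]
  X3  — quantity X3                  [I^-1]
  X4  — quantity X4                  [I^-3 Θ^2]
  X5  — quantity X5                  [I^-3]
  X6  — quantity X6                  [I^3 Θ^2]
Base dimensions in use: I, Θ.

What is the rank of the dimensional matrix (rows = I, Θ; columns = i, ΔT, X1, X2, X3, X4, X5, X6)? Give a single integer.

2

Dimensional matrix (I×Θ by i×ΔT×X1×X2×X3×X4×X5×X6):
  I: [ 1  0  0 -1 -1 -3 -3  3]
  Θ: [ 0  1 -3 -2  0  2  0  2]
Row reduction gives pivot columns i,ΔT; rank = 2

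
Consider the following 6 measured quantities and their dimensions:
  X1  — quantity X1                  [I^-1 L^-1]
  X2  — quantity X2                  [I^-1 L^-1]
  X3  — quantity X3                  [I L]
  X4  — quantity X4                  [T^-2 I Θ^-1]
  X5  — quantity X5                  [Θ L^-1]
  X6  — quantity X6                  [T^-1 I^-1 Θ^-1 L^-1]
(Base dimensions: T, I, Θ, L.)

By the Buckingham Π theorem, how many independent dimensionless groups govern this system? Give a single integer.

Exponent matrix [T,I,Θ,L] × [X1,X2,X3,X4,X5,X6]:
  T: [ 0  0  0 -2  0 -1]
  I: [-1 -1  1  1  0 -1]
  Θ: [ 0  0  0 -1  1 -1]
  L: [-1 -1  1  0 -1 -1]
Echelon form has 3 nonzero rows (pivots: X1,X4,X5)
n=6, r=3 ⇒ 3 dimensionless groups

3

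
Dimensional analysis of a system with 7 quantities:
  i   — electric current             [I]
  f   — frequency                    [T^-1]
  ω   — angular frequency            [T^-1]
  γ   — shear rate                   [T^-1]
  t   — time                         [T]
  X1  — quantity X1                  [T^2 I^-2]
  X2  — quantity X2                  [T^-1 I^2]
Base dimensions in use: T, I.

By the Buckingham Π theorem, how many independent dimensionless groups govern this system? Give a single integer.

5

Exponent matrix [T,I] × [i,f,ω,γ,t,X1,X2]:
  T: [ 0 -1 -1 -1  1  2 -1]
  I: [ 1  0  0  0  0 -2  2]
RREF → pivots at {i,f} ⇒ r = 2
n=7, r=2 ⇒ 5 dimensionless groups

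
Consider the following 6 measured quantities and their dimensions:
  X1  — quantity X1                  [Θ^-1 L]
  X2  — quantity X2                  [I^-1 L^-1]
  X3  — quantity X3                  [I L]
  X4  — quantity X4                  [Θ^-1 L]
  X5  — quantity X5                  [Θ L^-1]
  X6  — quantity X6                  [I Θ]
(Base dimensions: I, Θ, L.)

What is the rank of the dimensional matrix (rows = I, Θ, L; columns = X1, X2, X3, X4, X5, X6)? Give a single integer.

Exponent matrix [I,Θ,L] × [X1,X2,X3,X4,X5,X6]:
  I: [ 0 -1  1  0  0  1]
  Θ: [-1  0  0 -1  1  1]
  L: [ 1 -1  1  1 -1  0]
Echelon form has 2 nonzero rows (pivots: X1,X2)

2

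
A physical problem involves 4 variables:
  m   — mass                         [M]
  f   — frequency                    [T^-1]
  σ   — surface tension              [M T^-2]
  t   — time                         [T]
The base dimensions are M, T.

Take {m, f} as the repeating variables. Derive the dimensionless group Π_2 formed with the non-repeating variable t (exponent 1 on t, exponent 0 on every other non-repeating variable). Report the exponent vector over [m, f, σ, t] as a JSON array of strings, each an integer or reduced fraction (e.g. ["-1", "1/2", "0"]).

["0", "1", "0", "1"]

Dimensional matrix (M×T by m×f×σ×t):
  M: [ 1  0  1  0]
  T: [ 0 -1 -2  1]
RREF → pivots at {m,f} ⇒ r = 2
Pivot set = {m,f}, free = {σ,t}
RREF:
  r0: [   1    0    1    0]
  r1: [   0    1    2   -1]
Fix exponent of t at 1, σ at 0; solve each RREF row for its pivot's exponent:
  r0: exp(m) + (0)·1 = 0 ⇒ exp(m) = 0
  r1: exp(f) + (-1)·1 = 0 ⇒ exp(f) = 1
Π_2 = f · t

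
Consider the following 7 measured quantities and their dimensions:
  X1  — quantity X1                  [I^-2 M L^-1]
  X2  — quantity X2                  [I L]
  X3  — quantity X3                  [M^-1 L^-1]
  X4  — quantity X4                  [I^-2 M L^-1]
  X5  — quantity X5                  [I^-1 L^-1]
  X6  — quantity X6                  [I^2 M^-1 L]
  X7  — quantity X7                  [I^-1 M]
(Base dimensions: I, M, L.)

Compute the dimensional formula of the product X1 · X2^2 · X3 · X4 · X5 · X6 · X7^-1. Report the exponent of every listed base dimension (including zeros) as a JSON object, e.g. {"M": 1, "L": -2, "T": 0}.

Exponent matrix [I,M,L] × [X1,X2,X3,X4,X5,X6,X7]:
  I: [-2  1  0 -2 -1  2 -1]
  M: [ 1  0 -1  1  0 -1  1]
  L: [-1  1 -1 -1 -1  1  0]
  [I]: (1)·-2+(2)·1+(1)·0+(1)·-2+(1)·-1+(1)·2+(-1)·-1 = 0
  [M]: (1)·1+(2)·0+(1)·-1+(1)·1+(1)·0+(1)·-1+(-1)·1 = -1
  [L]: (1)·-1+(2)·1+(1)·-1+(1)·-1+(1)·-1+(1)·1+(-1)·0 = -1
⇒ M^-1 L^-1

{"I": 0, "M": -1, "L": -1}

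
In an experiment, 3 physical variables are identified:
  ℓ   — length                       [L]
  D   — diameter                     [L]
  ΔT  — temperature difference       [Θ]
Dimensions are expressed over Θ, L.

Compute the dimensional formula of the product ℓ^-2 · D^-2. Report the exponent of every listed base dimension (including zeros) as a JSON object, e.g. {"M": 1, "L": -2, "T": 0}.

Exponent matrix [Θ,L] × [ℓ,D,ΔT]:
  Θ: [ 0  0  1]
  L: [ 1  1  0]
  [Θ]: (-2)·0+(-2)·0 = 0
  [L]: (-2)·1+(-2)·1 = -4
⇒ L^-4

{"Θ": 0, "L": -4}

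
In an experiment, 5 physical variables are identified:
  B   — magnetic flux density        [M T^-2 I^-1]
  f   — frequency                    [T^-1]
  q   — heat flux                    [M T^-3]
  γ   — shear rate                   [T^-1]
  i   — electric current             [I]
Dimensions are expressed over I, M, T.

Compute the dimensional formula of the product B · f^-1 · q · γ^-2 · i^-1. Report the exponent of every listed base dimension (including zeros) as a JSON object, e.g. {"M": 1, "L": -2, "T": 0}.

Dimensional matrix (I×M×T by B×f×q×γ×i):
  I: [-1  0  0  0  1]
  M: [ 1  0  1  0  0]
  T: [-2 -1 -3 -1  0]
  [I]: (1)·-1+(-1)·0+(1)·0+(-2)·0+(-1)·1 = -2
  [M]: (1)·1+(-1)·0+(1)·1+(-2)·0+(-1)·0 = 2
  [T]: (1)·-2+(-1)·-1+(1)·-3+(-2)·-1+(-1)·0 = -2
⇒ I^-2 M^2 T^-2

{"I": -2, "M": 2, "T": -2}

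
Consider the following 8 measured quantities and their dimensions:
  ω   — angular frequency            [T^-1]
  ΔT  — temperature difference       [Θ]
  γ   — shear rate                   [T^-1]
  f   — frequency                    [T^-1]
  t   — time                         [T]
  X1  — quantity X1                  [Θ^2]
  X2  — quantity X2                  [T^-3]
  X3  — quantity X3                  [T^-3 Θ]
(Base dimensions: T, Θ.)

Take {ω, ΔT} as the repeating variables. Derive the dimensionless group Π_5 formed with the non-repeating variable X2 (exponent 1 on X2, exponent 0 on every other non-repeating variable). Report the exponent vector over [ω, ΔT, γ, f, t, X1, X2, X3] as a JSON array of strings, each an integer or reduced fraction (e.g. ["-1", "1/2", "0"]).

Dimensional matrix (T×Θ by ω×ΔT×γ×f×t×X1×X2×X3):
  T: [-1  0 -1 -1  1  0 -3 -3]
  Θ: [ 0  1  0  0  0  2  0  1]
Row reduction gives pivot columns ω,ΔT; rank = 2
Repeat: ω,ΔT; free: γ,f,t,X1,X2,X3
RREF:
  r0: [   1    0    1    1   -1    0    3    3]
  r1: [   0    1    0    0    0    2    0    1]
Fix exponent of X2 at 1, γ at 0, f at 0, t at 0, X1 at 0, X3 at 0; solve each RREF row for its pivot's exponent:
  r0: exp(ω) + (3)·1 = 0 ⇒ exp(ω) = -3
  r1: exp(ΔT) + (0)·1 = 0 ⇒ exp(ΔT) = 0
Π_5 = ω^-3 · X2

["-3", "0", "0", "0", "0", "0", "1", "0"]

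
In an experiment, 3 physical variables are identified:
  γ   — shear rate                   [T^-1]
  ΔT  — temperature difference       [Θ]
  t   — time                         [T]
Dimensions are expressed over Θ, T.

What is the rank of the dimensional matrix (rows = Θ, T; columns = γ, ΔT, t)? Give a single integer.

2

Write exponents as rows Θ,T / cols γ,ΔT,t:
  Θ: [ 0  1  0]
  T: [-1  0  1]
RREF → pivots at {γ,ΔT} ⇒ r = 2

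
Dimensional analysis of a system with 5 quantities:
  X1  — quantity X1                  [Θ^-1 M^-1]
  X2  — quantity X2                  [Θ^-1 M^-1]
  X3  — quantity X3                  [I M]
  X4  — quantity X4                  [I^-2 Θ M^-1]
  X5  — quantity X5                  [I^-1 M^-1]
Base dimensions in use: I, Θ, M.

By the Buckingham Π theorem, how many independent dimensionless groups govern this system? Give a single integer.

Dimensional matrix (I×Θ×M by X1×X2×X3×X4×X5):
  I: [ 0  0  1 -2 -1]
  Θ: [-1 -1  0  1  0]
  M: [-1 -1  1 -1 -1]
Echelon form has 2 nonzero rows (pivots: X1,X3)
Π count = n − r = 5 − 2 = 3

3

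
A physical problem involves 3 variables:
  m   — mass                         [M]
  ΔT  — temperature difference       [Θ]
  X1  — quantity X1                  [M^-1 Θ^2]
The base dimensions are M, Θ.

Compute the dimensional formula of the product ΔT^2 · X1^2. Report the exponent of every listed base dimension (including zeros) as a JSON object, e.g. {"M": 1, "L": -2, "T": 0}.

Dimensional matrix (M×Θ by m×ΔT×X1):
  M: [ 1  0 -1]
  Θ: [ 0  1  2]
  [M]: (2)·0+(2)·-1 = -2
  [Θ]: (2)·1+(2)·2 = 6
⇒ M^-2 Θ^6

{"M": -2, "Θ": 6}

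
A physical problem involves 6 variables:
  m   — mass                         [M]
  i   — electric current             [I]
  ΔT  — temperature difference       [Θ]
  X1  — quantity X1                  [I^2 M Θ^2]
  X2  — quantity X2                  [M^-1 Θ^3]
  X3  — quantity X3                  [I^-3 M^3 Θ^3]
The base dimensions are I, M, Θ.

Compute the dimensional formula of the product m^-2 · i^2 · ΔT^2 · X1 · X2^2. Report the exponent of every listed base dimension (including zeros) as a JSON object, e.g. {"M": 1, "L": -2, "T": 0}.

Dimensional matrix (I×M×Θ by m×i×ΔT×X1×X2×X3):
  I: [ 0  1  0  2  0 -3]
  M: [ 1  0  0  1 -1  3]
  Θ: [ 0  0  1  2  3  3]
  [I]: (-2)·0+(2)·1+(2)·0+(1)·2+(2)·0 = 4
  [M]: (-2)·1+(2)·0+(2)·0+(1)·1+(2)·-1 = -3
  [Θ]: (-2)·0+(2)·0+(2)·1+(1)·2+(2)·3 = 10
⇒ I^4 M^-3 Θ^10

{"I": 4, "M": -3, "Θ": 10}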